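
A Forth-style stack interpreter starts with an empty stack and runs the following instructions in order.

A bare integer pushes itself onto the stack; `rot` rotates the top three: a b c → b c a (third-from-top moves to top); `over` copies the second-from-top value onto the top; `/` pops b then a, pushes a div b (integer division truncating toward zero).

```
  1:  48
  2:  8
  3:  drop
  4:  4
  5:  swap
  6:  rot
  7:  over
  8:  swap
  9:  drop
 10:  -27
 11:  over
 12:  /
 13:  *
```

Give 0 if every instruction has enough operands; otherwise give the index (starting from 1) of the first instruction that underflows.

6

48    48
8     48 8
drop  48
4     48 4
swap  4 48
rot  — needs 3 operands, stack has 2 → underflow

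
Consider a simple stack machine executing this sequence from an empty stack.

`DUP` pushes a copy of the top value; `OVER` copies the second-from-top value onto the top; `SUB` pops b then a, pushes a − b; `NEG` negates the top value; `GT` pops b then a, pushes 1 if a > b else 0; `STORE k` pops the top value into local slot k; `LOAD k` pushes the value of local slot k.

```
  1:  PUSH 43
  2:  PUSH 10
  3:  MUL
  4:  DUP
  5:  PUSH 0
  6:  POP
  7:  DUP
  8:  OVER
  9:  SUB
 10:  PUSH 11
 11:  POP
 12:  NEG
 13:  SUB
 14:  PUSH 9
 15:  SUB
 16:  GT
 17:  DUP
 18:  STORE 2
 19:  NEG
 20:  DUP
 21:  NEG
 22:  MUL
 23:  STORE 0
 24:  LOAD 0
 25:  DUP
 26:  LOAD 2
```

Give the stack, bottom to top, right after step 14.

[430, 430, 9]

PUSH 43  [43]
PUSH 10  [43, 10]
MUL      [430]
DUP      [430, 430]
PUSH 0   [430, 430, 0]
POP      [430, 430]
DUP      [430, 430, 430]
OVER     [430, 430, 430, 430]
SUB      [430, 430, 0]
PUSH 11  [430, 430, 0, 11]
POP      [430, 430, 0]
NEG      [430, 430, 0]
SUB      [430, 430]
PUSH 9   [430, 430, 9]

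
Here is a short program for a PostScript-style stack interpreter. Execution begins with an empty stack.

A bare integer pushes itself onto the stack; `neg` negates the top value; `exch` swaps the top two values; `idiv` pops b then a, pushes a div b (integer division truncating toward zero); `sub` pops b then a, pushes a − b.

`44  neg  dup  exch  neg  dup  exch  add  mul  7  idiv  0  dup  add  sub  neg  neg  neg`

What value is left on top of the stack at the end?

553

44   : 44
neg  : -44
dup  : -44 -44
exch : -44 -44
neg  : -44 44
dup  : -44 44 44
exch : -44 44 44
add  : -44 88
mul  : -3872
7    : -3872 7
idiv : -553
0    : -553 0
dup  : -553 0 0
add  : -553 0
sub  : -553
neg  : 553
neg  : -553
neg  : 553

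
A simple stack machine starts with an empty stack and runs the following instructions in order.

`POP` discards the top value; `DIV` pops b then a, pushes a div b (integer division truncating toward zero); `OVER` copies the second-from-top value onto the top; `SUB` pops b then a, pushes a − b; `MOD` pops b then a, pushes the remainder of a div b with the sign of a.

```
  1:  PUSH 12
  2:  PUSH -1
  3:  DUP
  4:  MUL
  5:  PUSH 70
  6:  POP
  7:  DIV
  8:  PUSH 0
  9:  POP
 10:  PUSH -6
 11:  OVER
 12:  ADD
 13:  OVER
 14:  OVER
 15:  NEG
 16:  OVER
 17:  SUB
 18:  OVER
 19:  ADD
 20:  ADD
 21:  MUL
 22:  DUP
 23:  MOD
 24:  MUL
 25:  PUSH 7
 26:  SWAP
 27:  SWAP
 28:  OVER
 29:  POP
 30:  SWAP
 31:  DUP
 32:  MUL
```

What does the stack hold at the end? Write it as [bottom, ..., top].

PUSH 12  12
PUSH -1  12 -1
DUP      12 -1 -1
MUL      12 1
PUSH 70  12 1 70
POP      12 1
DIV      12
PUSH 0   12 0
POP      12
PUSH -6  12 -6
OVER     12 -6 12
ADD      12 6
OVER     12 6 12
OVER     12 6 12 6
NEG      12 6 12 -6
OVER     12 6 12 -6 12
SUB      12 6 12 -18
OVER     12 6 12 -18 12
ADD      12 6 12 -6
ADD      12 6 6
MUL      12 36
DUP      12 36 36
MOD      12 0
MUL      0
PUSH 7   0 7
SWAP     7 0
SWAP     0 7
OVER     0 7 0
POP      0 7
SWAP     7 0
DUP      7 0 0
MUL      7 0

[7, 0]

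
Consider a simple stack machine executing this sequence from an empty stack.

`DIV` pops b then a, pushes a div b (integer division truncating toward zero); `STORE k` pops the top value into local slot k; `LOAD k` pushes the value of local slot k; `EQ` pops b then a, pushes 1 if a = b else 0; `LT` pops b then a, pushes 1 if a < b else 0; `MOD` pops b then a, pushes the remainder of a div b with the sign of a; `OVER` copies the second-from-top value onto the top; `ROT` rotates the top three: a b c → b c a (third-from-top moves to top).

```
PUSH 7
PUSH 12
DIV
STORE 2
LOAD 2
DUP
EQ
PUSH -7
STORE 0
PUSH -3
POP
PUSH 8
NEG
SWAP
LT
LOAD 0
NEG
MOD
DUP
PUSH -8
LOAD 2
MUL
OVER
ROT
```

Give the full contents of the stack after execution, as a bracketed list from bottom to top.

PUSH 7   7
PUSH 12  7 12
DIV      0
STORE 2  (empty)
LOAD 2   0
DUP      0 0
EQ       1
PUSH -7  1 -7
STORE 0  1
PUSH -3  1 -3
POP      1
PUSH 8   1 8
NEG      1 -8
SWAP     -8 1
LT       1
LOAD 0   1 -7
NEG      1 7
MOD      1
DUP      1 1
PUSH -8  1 1 -8
LOAD 2   1 1 -8 0
MUL      1 1 0
OVER     1 1 0 1
ROT      1 0 1 1

[1, 0, 1, 1]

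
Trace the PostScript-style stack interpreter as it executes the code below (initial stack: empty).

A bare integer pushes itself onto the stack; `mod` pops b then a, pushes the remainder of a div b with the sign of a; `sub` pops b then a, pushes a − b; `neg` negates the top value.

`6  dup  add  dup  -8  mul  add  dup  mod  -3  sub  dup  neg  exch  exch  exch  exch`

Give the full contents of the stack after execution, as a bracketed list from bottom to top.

6    : [6]
dup  : [6, 6]
add  : [12]
dup  : [12, 12]
-8   : [12, 12, -8]
mul  : [12, -96]
add  : [-84]
dup  : [-84, -84]
mod  : [0]
-3   : [0, -3]
sub  : [3]
dup  : [3, 3]
neg  : [3, -3]
exch : [-3, 3]
exch : [3, -3]
exch : [-3, 3]
exch : [3, -3]

[3, -3]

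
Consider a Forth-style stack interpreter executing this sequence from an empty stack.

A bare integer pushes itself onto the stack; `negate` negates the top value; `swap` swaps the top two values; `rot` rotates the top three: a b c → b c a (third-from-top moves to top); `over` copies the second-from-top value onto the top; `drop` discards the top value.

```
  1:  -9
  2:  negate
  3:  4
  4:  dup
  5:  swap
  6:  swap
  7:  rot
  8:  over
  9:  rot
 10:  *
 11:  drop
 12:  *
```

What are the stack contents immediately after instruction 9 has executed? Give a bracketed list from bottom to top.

-9     -> [-9]
negate -> [9]
4      -> [9, 4]
dup    -> [9, 4, 4]
swap   -> [9, 4, 4]
swap   -> [9, 4, 4]
rot    -> [4, 4, 9]
over   -> [4, 4, 9, 4]
rot    -> [4, 9, 4, 4]

[4, 9, 4, 4]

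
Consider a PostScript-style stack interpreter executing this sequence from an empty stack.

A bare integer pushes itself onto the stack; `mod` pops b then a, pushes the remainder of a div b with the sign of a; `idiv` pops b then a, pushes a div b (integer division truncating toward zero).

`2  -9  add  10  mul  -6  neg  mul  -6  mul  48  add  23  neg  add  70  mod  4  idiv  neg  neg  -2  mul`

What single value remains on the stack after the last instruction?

-12

2    → [2]
-9   → [2, -9]
add  → [-7]
10   → [-7, 10]
mul  → [-70]
-6   → [-70, -6]
neg  → [-70, 6]
mul  → [-420]
-6   → [-420, -6]
mul  → [2520]
48   → [2520, 48]
add  → [2568]
23   → [2568, 23]
neg  → [2568, -23]
add  → [2545]
70   → [2545, 70]
mod  → [25]
4    → [25, 4]
idiv → [6]
neg  → [-6]
neg  → [6]
-2   → [6, -2]
mul  → [-12]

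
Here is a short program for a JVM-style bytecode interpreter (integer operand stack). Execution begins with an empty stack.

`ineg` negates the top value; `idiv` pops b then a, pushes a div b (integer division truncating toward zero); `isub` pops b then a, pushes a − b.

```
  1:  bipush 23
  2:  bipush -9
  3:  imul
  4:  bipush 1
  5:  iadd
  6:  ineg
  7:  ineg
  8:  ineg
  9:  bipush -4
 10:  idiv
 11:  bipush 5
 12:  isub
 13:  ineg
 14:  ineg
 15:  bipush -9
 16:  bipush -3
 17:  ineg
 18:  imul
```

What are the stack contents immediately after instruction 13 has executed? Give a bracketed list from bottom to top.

bipush 23  [23]
bipush -9  [23, -9]
imul       [-207]
bipush 1   [-207, 1]
iadd       [-206]
ineg       [206]
ineg       [-206]
ineg       [206]
bipush -4  [206, -4]
idiv       [-51]
bipush 5   [-51, 5]
isub       [-56]
ineg       [56]

[56]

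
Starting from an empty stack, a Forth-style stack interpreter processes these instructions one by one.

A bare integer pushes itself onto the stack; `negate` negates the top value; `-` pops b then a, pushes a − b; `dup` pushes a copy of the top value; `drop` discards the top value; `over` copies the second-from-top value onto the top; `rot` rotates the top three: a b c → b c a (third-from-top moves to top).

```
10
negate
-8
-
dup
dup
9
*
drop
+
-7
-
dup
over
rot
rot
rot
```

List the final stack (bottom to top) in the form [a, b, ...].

[3, 3, 3]

10     → 10
negate → -10
-8     → -10 -8
-      → -2
dup    → -2 -2
dup    → -2 -2 -2
9      → -2 -2 -2 9
*      → -2 -2 -18
drop   → -2 -2
+      → -4
-7     → -4 -7
-      → 3
dup    → 3 3
over   → 3 3 3
rot    → 3 3 3
rot    → 3 3 3
rot    → 3 3 3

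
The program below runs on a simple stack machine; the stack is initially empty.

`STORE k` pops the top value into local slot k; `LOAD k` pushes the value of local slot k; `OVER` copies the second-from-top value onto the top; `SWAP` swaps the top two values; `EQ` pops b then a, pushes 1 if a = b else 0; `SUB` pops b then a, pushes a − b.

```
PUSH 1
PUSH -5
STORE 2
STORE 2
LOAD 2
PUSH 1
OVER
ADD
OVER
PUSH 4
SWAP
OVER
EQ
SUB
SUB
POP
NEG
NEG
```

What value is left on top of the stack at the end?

PUSH 1  -> [1]
PUSH -5 -> [1, -5]
STORE 2 -> [1]
STORE 2 -> []
LOAD 2  -> [1]
PUSH 1  -> [1, 1]
OVER    -> [1, 1, 1]
ADD     -> [1, 2]
OVER    -> [1, 2, 1]
PUSH 4  -> [1, 2, 1, 4]
SWAP    -> [1, 2, 4, 1]
OVER    -> [1, 2, 4, 1, 4]
EQ      -> [1, 2, 4, 0]
SUB     -> [1, 2, 4]
SUB     -> [1, -2]
POP     -> [1]
NEG     -> [-1]
NEG     -> [1]

1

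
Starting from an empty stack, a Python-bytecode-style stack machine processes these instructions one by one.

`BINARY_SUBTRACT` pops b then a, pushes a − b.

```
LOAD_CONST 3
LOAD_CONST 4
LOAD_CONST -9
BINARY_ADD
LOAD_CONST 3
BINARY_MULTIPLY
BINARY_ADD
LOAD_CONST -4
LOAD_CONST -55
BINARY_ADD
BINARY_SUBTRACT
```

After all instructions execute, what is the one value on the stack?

47

LOAD_CONST 3    -> 3
LOAD_CONST 4    -> 3 4
LOAD_CONST -9   -> 3 4 -9
BINARY_ADD      -> 3 -5
LOAD_CONST 3    -> 3 -5 3
BINARY_MULTIPLY -> 3 -15
BINARY_ADD      -> -12
LOAD_CONST -4   -> -12 -4
LOAD_CONST -55  -> -12 -4 -55
BINARY_ADD      -> -12 -59
BINARY_SUBTRACT -> 47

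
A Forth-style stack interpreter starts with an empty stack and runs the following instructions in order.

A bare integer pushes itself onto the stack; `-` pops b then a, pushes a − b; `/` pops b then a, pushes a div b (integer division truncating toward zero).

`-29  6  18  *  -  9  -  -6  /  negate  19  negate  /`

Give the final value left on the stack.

1

-29    → -29
6      → -29 6
18     → -29 6 18
*      → -29 108
-      → -137
9      → -137 9
-      → -146
-6     → -146 -6
/      → 24
negate → -24
19     → -24 19
negate → -24 -19
/      → 1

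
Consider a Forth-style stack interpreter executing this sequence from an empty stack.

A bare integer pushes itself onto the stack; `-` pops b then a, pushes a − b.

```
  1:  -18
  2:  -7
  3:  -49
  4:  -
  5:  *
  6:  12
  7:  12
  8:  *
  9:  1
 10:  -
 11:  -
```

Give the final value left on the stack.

-18 -> -18
-7  -> -18 -7
-49 -> -18 -7 -49
-   -> -18 42
*   -> -756
12  -> -756 12
12  -> -756 12 12
*   -> -756 144
1   -> -756 144 1
-   -> -756 143
-   -> -899

-899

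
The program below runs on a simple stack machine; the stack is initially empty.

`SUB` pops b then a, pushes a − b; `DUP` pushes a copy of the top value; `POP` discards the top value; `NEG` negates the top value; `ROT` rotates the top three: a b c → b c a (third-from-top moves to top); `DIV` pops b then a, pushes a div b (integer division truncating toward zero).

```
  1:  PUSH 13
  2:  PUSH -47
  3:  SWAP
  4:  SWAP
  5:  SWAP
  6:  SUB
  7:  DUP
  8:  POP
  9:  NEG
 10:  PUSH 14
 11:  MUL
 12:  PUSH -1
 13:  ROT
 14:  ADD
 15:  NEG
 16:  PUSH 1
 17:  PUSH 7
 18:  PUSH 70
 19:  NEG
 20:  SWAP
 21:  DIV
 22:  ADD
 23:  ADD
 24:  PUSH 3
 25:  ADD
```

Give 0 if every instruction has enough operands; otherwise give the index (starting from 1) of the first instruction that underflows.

13

PUSH 13   13
PUSH -47  13 -47
SWAP      -47 13
SWAP      13 -47
SWAP      -47 13
SUB       -60
DUP       -60 -60
POP       -60
NEG       60
PUSH 14   60 14
MUL       840
PUSH -1   840 -1
ROT  — needs 3 operands, stack has 2 → underflow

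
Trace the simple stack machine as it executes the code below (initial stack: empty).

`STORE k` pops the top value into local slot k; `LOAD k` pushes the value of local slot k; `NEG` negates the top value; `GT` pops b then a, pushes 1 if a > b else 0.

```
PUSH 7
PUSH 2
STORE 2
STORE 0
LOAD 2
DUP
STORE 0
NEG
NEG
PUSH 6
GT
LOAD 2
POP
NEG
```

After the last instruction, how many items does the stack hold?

1

PUSH 7   7
PUSH 2   7 2
STORE 2  7
STORE 0  (empty)
LOAD 2   2
DUP      2 2
STORE 0  2
NEG      -2
NEG      2
PUSH 6   2 6
GT       0
LOAD 2   0 2
POP      0
NEG      0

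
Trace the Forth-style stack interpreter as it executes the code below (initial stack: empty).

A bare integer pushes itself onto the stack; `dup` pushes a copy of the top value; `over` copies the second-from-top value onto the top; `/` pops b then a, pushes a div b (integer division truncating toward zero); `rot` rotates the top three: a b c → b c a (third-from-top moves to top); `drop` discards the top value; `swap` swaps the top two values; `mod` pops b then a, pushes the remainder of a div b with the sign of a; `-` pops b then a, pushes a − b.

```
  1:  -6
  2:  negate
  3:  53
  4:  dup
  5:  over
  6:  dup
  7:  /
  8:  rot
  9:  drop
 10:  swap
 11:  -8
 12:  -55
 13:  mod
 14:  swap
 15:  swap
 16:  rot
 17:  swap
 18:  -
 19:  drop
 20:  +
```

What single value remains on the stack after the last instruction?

59

-6     : -6
negate : 6
53     : 6 53
dup    : 6 53 53
over   : 6 53 53 53
dup    : 6 53 53 53 53
/      : 6 53 53 1
rot    : 6 53 1 53
drop   : 6 53 1
swap   : 6 1 53
-8     : 6 1 53 -8
-55    : 6 1 53 -8 -55
mod    : 6 1 53 -8
swap   : 6 1 -8 53
swap   : 6 1 53 -8
rot    : 6 53 -8 1
swap   : 6 53 1 -8
-      : 6 53 9
drop   : 6 53
+      : 59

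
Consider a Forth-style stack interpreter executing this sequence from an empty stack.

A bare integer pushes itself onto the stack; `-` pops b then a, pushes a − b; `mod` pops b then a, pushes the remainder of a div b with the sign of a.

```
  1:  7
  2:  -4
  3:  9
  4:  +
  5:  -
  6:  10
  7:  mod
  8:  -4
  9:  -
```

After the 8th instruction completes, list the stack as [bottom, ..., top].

7   -> [7]
-4  -> [7, -4]
9   -> [7, -4, 9]
+   -> [7, 5]
-   -> [2]
10  -> [2, 10]
mod -> [2]
-4  -> [2, -4]

[2, -4]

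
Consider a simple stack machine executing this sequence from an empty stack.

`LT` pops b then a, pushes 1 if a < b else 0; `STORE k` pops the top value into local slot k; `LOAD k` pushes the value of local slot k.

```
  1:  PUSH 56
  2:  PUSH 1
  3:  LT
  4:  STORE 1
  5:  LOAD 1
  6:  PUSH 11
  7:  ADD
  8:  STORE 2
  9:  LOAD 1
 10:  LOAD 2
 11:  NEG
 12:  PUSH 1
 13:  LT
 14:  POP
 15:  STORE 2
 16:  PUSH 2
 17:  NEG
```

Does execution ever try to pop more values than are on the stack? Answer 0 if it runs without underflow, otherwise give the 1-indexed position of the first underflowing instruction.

0

PUSH 56  [56]
PUSH 1   [56, 1]
LT       [0]
STORE 1  []
LOAD 1   [0]
PUSH 11  [0, 11]
ADD      [11]
STORE 2  []
LOAD 1   [0]
LOAD 2   [0, 11]
NEG      [0, -11]
PUSH 1   [0, -11, 1]
LT       [0, 1]
POP      [0]
STORE 2  []
PUSH 2   [2]
NEG      [-2]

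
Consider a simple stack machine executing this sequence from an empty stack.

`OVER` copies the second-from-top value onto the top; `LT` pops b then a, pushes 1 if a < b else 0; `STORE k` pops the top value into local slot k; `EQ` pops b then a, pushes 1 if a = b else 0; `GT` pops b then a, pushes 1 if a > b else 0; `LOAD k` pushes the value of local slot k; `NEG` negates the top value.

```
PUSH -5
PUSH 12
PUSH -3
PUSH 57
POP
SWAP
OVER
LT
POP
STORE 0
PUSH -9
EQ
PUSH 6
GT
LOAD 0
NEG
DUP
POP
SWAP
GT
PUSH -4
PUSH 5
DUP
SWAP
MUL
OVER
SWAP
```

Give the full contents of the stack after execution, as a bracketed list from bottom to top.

[1, -4, -4, 25]

PUSH -5  -5
PUSH 12  -5 12
PUSH -3  -5 12 -3
PUSH 57  -5 12 -3 57
POP      -5 12 -3
SWAP     -5 -3 12
OVER     -5 -3 12 -3
LT       -5 -3 0
POP      -5 -3
STORE 0  -5
PUSH -9  -5 -9
EQ       0
PUSH 6   0 6
GT       0
LOAD 0   0 -3
NEG      0 3
DUP      0 3 3
POP      0 3
SWAP     3 0
GT       1
PUSH -4  1 -4
PUSH 5   1 -4 5
DUP      1 -4 5 5
SWAP     1 -4 5 5
MUL      1 -4 25
OVER     1 -4 25 -4
SWAP     1 -4 -4 25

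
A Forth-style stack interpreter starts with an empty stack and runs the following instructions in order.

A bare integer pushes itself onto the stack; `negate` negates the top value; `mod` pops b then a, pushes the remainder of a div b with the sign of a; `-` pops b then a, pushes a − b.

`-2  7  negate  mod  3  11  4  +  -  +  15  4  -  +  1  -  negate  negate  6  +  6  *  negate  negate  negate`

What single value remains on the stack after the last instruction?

-12

-2      -2
7       -2 7
negate  -2 -7
mod     -2
3       -2 3
11      -2 3 11
4       -2 3 11 4
+       -2 3 15
-       -2 -12
+       -14
15      -14 15
4       -14 15 4
-       -14 11
+       -3
1       -3 1
-       -4
negate  4
negate  -4
6       -4 6
+       2
6       2 6
*       12
negate  -12
negate  12
negate  -12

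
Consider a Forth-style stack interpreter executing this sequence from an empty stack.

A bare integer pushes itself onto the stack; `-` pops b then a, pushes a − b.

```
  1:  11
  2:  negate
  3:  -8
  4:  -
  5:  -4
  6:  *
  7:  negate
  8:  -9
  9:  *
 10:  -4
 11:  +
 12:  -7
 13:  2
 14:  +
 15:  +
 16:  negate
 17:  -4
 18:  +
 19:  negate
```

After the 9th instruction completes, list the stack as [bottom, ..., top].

11      11
negate  -11
-8      -11 -8
-       -3
-4      -3 -4
*       12
negate  -12
-9      -12 -9
*       108

[108]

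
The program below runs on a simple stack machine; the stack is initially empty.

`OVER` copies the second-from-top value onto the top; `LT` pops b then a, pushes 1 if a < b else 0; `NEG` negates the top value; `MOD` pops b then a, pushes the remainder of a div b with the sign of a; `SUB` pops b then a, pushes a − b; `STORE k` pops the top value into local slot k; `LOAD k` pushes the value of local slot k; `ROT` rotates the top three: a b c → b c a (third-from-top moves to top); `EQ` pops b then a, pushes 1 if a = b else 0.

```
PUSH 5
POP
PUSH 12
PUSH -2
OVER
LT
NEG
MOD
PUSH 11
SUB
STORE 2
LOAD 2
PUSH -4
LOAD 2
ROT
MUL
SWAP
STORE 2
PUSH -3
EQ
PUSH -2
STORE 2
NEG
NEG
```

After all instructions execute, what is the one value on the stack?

0

PUSH 5  -> 5
POP     -> (empty)
PUSH 12 -> 12
PUSH -2 -> 12 -2
OVER    -> 12 -2 12
LT      -> 12 1
NEG     -> 12 -1
MOD     -> 0
PUSH 11 -> 0 11
SUB     -> -11
STORE 2 -> (empty)
LOAD 2  -> -11
PUSH -4 -> -11 -4
LOAD 2  -> -11 -4 -11
ROT     -> -4 -11 -11
MUL     -> -4 121
SWAP    -> 121 -4
STORE 2 -> 121
PUSH -3 -> 121 -3
EQ      -> 0
PUSH -2 -> 0 -2
STORE 2 -> 0
NEG     -> 0
NEG     -> 0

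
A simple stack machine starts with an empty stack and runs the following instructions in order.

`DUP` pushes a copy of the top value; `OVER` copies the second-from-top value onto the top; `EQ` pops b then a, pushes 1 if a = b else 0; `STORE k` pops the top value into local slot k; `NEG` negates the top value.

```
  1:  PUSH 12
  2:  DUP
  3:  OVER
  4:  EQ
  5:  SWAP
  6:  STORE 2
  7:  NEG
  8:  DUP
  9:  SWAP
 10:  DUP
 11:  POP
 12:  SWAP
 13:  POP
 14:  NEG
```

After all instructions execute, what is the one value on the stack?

PUSH 12  12
DUP      12 12
OVER     12 12 12
EQ       12 1
SWAP     1 12
STORE 2  1
NEG      -1
DUP      -1 -1
SWAP     -1 -1
DUP      -1 -1 -1
POP      -1 -1
SWAP     -1 -1
POP      -1
NEG      1

1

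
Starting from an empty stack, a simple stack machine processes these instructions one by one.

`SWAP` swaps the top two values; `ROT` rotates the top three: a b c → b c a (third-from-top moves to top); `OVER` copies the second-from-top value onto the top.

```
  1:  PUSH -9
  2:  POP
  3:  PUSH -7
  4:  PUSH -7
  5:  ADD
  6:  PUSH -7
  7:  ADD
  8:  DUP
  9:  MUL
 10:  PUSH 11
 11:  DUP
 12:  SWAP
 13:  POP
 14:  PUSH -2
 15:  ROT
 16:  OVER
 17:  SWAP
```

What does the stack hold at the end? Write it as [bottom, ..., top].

PUSH -9 : [-9]
POP     : []
PUSH -7 : [-7]
PUSH -7 : [-7, -7]
ADD     : [-14]
PUSH -7 : [-14, -7]
ADD     : [-21]
DUP     : [-21, -21]
MUL     : [441]
PUSH 11 : [441, 11]
DUP     : [441, 11, 11]
SWAP    : [441, 11, 11]
POP     : [441, 11]
PUSH -2 : [441, 11, -2]
ROT     : [11, -2, 441]
OVER    : [11, -2, 441, -2]
SWAP    : [11, -2, -2, 441]

[11, -2, -2, 441]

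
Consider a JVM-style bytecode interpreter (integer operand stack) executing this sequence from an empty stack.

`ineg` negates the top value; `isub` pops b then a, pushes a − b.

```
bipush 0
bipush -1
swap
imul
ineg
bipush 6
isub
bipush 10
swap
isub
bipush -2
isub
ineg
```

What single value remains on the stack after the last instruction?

-18

bipush 0  -> 0
bipush -1 -> 0 -1
swap      -> -1 0
imul      -> 0
ineg      -> 0
bipush 6  -> 0 6
isub      -> -6
bipush 10 -> -6 10
swap      -> 10 -6
isub      -> 16
bipush -2 -> 16 -2
isub      -> 18
ineg      -> -18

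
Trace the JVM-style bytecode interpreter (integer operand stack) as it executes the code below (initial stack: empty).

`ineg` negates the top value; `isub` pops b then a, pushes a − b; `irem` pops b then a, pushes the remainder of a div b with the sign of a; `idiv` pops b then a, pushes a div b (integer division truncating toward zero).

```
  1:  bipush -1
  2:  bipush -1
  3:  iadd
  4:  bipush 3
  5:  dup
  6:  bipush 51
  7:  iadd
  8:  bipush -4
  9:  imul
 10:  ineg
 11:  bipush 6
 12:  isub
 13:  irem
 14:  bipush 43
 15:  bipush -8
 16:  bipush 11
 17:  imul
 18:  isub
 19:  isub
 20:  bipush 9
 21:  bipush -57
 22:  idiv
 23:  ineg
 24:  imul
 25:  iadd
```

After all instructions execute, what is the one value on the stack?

bipush -1   -1
bipush -1   -1 -1
iadd        -2
bipush 3    -2 3
dup         -2 3 3
bipush 51   -2 3 3 51
iadd        -2 3 54
bipush -4   -2 3 54 -4
imul        -2 3 -216
ineg        -2 3 216
bipush 6    -2 3 216 6
isub        -2 3 210
irem        -2 3
bipush 43   -2 3 43
bipush -8   -2 3 43 -8
bipush 11   -2 3 43 -8 11
imul        -2 3 43 -88
isub        -2 3 131
isub        -2 -128
bipush 9    -2 -128 9
bipush -57  -2 -128 9 -57
idiv        -2 -128 0
ineg        -2 -128 0
imul        -2 0
iadd        -2

-2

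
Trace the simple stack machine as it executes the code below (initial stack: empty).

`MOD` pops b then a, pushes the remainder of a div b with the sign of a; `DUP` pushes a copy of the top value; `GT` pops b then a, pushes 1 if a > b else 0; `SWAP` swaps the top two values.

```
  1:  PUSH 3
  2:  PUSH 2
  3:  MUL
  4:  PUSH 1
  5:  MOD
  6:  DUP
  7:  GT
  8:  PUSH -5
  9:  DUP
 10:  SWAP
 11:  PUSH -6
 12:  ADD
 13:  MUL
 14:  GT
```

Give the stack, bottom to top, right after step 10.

PUSH 3  : [3]
PUSH 2  : [3, 2]
MUL     : [6]
PUSH 1  : [6, 1]
MOD     : [0]
DUP     : [0, 0]
GT      : [0]
PUSH -5 : [0, -5]
DUP     : [0, -5, -5]
SWAP    : [0, -5, -5]

[0, -5, -5]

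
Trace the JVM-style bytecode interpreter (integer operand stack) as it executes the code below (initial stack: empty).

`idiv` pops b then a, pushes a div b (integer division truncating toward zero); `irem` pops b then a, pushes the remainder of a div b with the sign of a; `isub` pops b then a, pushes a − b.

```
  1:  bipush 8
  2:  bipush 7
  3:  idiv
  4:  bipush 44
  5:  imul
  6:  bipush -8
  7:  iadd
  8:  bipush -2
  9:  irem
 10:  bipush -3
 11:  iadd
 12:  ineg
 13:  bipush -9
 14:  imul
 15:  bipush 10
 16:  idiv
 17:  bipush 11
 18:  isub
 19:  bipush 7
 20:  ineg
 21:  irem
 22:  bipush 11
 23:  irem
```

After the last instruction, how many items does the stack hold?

bipush 8  : [8]
bipush 7  : [8, 7]
idiv      : [1]
bipush 44 : [1, 44]
imul      : [44]
bipush -8 : [44, -8]
iadd      : [36]
bipush -2 : [36, -2]
irem      : [0]
bipush -3 : [0, -3]
iadd      : [-3]
ineg      : [3]
bipush -9 : [3, -9]
imul      : [-27]
bipush 10 : [-27, 10]
idiv      : [-2]
bipush 11 : [-2, 11]
isub      : [-13]
bipush 7  : [-13, 7]
ineg      : [-13, -7]
irem      : [-6]
bipush 11 : [-6, 11]
irem      : [-6]

1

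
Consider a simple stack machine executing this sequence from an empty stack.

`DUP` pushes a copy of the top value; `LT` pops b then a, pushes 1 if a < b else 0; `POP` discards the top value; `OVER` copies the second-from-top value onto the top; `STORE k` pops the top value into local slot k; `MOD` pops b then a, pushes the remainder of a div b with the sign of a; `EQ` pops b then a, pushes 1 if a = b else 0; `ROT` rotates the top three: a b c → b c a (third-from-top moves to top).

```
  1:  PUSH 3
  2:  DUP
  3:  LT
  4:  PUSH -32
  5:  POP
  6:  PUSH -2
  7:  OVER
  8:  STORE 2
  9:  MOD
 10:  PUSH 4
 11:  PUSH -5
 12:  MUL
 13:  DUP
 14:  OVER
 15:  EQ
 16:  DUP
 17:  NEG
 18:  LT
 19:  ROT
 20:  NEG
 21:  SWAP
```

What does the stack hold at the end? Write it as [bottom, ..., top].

PUSH 3    3
DUP       3 3
LT        0
PUSH -32  0 -32
POP       0
PUSH -2   0 -2
OVER      0 -2 0
STORE 2   0 -2
MOD       0
PUSH 4    0 4
PUSH -5   0 4 -5
MUL       0 -20
DUP       0 -20 -20
OVER      0 -20 -20 -20
EQ        0 -20 1
DUP       0 -20 1 1
NEG       0 -20 1 -1
LT        0 -20 0
ROT       -20 0 0
NEG       -20 0 0
SWAP      -20 0 0

[-20, 0, 0]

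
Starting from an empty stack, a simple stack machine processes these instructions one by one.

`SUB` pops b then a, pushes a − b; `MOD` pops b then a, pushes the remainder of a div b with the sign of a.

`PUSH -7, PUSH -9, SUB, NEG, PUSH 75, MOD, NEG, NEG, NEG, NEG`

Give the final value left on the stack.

-2

PUSH -7  -7
PUSH -9  -7 -9
SUB      2
NEG      -2
PUSH 75  -2 75
MOD      -2
NEG      2
NEG      -2
NEG      2
NEG      -2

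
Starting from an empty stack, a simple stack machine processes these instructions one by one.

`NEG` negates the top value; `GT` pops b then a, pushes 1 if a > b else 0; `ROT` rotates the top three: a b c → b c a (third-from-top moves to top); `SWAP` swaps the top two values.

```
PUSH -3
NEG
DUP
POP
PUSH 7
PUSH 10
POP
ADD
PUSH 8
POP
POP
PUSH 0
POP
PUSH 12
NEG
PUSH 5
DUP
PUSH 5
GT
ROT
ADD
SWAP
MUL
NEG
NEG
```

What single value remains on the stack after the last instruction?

-60

PUSH -3 : -3
NEG     : 3
DUP     : 3 3
POP     : 3
PUSH 7  : 3 7
PUSH 10 : 3 7 10
POP     : 3 7
ADD     : 10
PUSH 8  : 10 8
POP     : 10
POP     : (empty)
PUSH 0  : 0
POP     : (empty)
PUSH 12 : 12
NEG     : -12
PUSH 5  : -12 5
DUP     : -12 5 5
PUSH 5  : -12 5 5 5
GT      : -12 5 0
ROT     : 5 0 -12
ADD     : 5 -12
SWAP    : -12 5
MUL     : -60
NEG     : 60
NEG     : -60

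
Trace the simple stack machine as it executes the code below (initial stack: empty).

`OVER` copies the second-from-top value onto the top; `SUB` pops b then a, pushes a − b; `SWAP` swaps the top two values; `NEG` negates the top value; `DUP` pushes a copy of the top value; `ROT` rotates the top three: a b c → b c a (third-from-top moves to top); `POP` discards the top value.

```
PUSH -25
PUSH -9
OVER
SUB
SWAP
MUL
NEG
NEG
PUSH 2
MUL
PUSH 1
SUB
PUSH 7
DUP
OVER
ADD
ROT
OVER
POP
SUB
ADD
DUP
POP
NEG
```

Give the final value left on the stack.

-822

PUSH -25 → [-25]
PUSH -9  → [-25, -9]
OVER     → [-25, -9, -25]
SUB      → [-25, 16]
SWAP     → [16, -25]
MUL      → [-400]
NEG      → [400]
NEG      → [-400]
PUSH 2   → [-400, 2]
MUL      → [-800]
PUSH 1   → [-800, 1]
SUB      → [-801]
PUSH 7   → [-801, 7]
DUP      → [-801, 7, 7]
OVER     → [-801, 7, 7, 7]
ADD      → [-801, 7, 14]
ROT      → [7, 14, -801]
OVER     → [7, 14, -801, 14]
POP      → [7, 14, -801]
SUB      → [7, 815]
ADD      → [822]
DUP      → [822, 822]
POP      → [822]
NEG      → [-822]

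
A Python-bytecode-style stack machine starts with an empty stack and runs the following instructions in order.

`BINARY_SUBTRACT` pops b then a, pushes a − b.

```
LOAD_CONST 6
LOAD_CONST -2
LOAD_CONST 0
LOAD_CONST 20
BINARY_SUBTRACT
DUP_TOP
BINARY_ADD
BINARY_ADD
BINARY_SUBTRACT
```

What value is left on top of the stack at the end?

LOAD_CONST 6    → 6
LOAD_CONST -2   → 6 -2
LOAD_CONST 0    → 6 -2 0
LOAD_CONST 20   → 6 -2 0 20
BINARY_SUBTRACT → 6 -2 -20
DUP_TOP         → 6 -2 -20 -20
BINARY_ADD      → 6 -2 -40
BINARY_ADD      → 6 -42
BINARY_SUBTRACT → 48

48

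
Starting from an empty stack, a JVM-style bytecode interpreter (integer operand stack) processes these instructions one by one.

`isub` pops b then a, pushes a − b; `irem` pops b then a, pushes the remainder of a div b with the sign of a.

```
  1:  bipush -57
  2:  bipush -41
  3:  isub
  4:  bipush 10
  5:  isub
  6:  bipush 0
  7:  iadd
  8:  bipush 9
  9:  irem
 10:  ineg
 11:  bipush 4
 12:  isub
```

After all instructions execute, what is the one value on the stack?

bipush -57 -> [-57]
bipush -41 -> [-57, -41]
isub       -> [-16]
bipush 10  -> [-16, 10]
isub       -> [-26]
bipush 0   -> [-26, 0]
iadd       -> [-26]
bipush 9   -> [-26, 9]
irem       -> [-8]
ineg       -> [8]
bipush 4   -> [8, 4]
isub       -> [4]

4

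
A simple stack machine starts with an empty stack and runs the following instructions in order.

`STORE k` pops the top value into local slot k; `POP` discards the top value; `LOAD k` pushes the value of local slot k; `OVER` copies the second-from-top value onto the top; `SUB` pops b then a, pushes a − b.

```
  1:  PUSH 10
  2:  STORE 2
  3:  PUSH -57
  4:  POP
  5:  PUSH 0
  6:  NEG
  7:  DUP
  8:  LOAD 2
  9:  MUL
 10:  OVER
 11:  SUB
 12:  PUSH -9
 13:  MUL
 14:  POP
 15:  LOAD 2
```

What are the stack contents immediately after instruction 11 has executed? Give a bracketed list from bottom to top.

[0, 0]

PUSH 10  -> 10
STORE 2  -> (empty)
PUSH -57 -> -57
POP      -> (empty)
PUSH 0   -> 0
NEG      -> 0
DUP      -> 0 0
LOAD 2   -> 0 0 10
MUL      -> 0 0
OVER     -> 0 0 0
SUB      -> 0 0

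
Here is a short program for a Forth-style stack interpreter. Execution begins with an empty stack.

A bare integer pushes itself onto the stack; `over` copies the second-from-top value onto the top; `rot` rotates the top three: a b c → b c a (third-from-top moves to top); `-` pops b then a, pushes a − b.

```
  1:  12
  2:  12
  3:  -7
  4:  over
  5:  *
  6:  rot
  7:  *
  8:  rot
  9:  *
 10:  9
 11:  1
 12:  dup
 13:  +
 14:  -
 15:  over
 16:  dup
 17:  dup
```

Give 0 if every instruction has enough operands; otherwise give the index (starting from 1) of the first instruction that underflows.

12   -> 12
12   -> 12 12
-7   -> 12 12 -7
over -> 12 12 -7 12
*    -> 12 12 -84
rot  -> 12 -84 12
*    -> 12 -1008
rot  — needs 3 operands, stack has 2 → underflow

8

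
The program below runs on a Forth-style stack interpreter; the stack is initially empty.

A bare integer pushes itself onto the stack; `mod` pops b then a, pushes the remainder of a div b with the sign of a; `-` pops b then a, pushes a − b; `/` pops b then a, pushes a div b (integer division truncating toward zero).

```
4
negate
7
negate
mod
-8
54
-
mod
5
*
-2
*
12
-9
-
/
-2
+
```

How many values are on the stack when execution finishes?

4       [4]
negate  [-4]
7       [-4, 7]
negate  [-4, -7]
mod     [-4]
-8      [-4, -8]
54      [-4, -8, 54]
-       [-4, -62]
mod     [-4]
5       [-4, 5]
*       [-20]
-2      [-20, -2]
*       [40]
12      [40, 12]
-9      [40, 12, -9]
-       [40, 21]
/       [1]
-2      [1, -2]
+       [-1]

1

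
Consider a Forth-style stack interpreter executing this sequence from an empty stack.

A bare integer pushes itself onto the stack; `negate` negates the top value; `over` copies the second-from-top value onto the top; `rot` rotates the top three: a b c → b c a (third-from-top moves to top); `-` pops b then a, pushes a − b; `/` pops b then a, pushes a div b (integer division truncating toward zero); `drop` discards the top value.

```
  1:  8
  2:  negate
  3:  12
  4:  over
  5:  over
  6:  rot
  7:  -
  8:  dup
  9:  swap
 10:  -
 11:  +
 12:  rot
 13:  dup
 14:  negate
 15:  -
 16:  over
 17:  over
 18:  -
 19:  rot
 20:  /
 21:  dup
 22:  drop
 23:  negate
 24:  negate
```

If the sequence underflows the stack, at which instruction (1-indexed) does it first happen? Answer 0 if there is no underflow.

12

8      → [8]
negate → [-8]
12     → [-8, 12]
over   → [-8, 12, -8]
over   → [-8, 12, -8, 12]
rot    → [-8, -8, 12, 12]
-      → [-8, -8, 0]
dup    → [-8, -8, 0, 0]
swap   → [-8, -8, 0, 0]
-      → [-8, -8, 0]
+      → [-8, -8]
rot  — needs 3 operands, stack has 2 → underflow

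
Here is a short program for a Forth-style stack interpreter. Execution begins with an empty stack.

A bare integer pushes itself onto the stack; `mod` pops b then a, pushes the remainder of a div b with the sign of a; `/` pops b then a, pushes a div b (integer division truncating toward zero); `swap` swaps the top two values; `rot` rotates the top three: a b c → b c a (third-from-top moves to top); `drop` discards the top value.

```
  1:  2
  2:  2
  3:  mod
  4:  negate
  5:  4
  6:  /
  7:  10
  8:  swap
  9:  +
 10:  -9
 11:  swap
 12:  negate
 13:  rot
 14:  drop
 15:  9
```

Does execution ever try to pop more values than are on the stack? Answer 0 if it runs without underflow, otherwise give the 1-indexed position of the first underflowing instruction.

13

2      -> 2
2      -> 2 2
mod    -> 0
negate -> 0
4      -> 0 4
/      -> 0
10     -> 0 10
swap   -> 10 0
+      -> 10
-9     -> 10 -9
swap   -> -9 10
negate -> -9 -10
rot  — needs 3 operands, stack has 2 → underflow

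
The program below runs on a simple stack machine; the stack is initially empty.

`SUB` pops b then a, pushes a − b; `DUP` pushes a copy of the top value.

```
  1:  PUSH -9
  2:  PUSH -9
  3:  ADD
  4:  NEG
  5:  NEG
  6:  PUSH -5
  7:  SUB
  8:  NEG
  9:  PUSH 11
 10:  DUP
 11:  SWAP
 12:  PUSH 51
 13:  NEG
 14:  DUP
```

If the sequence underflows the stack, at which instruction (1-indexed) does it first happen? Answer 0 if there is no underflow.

PUSH -9 : [-9]
PUSH -9 : [-9, -9]
ADD     : [-18]
NEG     : [18]
NEG     : [-18]
PUSH -5 : [-18, -5]
SUB     : [-13]
NEG     : [13]
PUSH 11 : [13, 11]
DUP     : [13, 11, 11]
SWAP    : [13, 11, 11]
PUSH 51 : [13, 11, 11, 51]
NEG     : [13, 11, 11, -51]
DUP     : [13, 11, 11, -51, -51]

0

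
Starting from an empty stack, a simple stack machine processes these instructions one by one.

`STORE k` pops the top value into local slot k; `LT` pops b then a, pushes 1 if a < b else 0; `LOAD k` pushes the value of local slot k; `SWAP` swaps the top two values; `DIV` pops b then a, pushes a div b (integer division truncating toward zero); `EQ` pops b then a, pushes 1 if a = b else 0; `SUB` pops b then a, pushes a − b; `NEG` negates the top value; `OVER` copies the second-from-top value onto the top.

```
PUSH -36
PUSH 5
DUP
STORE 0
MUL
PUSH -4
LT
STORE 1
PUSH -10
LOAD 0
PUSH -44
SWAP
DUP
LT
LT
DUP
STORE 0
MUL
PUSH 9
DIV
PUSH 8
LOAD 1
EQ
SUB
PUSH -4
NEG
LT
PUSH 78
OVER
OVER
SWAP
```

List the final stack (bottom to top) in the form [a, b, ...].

[1, 78, 78, 1]

PUSH -36 -> -36
PUSH 5   -> -36 5
DUP      -> -36 5 5
STORE 0  -> -36 5
MUL      -> -180
PUSH -4  -> -180 -4
LT       -> 1
STORE 1  -> (empty)
PUSH -10 -> -10
LOAD 0   -> -10 5
PUSH -44 -> -10 5 -44
SWAP     -> -10 -44 5
DUP      -> -10 -44 5 5
LT       -> -10 -44 0
LT       -> -10 1
DUP      -> -10 1 1
STORE 0  -> -10 1
MUL      -> -10
PUSH 9   -> -10 9
DIV      -> -1
PUSH 8   -> -1 8
LOAD 1   -> -1 8 1
EQ       -> -1 0
SUB      -> -1
PUSH -4  -> -1 -4
NEG      -> -1 4
LT       -> 1
PUSH 78  -> 1 78
OVER     -> 1 78 1
OVER     -> 1 78 1 78
SWAP     -> 1 78 78 1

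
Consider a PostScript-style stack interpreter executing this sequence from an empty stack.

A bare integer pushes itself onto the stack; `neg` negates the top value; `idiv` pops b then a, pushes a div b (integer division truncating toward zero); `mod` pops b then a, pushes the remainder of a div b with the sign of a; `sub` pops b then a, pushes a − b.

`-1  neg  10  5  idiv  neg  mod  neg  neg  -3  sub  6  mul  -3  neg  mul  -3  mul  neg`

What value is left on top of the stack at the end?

-1   → -1
neg  → 1
10   → 1 10
5    → 1 10 5
idiv → 1 2
neg  → 1 -2
mod  → 1
neg  → -1
neg  → 1
-3   → 1 -3
sub  → 4
6    → 4 6
mul  → 24
-3   → 24 -3
neg  → 24 3
mul  → 72
-3   → 72 -3
mul  → -216
neg  → 216

216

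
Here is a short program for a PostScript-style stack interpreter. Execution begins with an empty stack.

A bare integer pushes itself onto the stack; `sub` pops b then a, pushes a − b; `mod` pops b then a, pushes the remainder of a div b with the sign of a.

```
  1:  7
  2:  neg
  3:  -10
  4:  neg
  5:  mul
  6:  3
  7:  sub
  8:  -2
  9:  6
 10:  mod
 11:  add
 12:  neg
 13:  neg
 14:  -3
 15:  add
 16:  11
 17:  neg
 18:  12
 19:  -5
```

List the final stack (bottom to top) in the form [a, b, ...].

[-78, -11, 12, -5]

7    7
neg  -7
-10  -7 -10
neg  -7 10
mul  -70
3    -70 3
sub  -73
-2   -73 -2
6    -73 -2 6
mod  -73 -2
add  -75
neg  75
neg  -75
-3   -75 -3
add  -78
11   -78 11
neg  -78 -11
12   -78 -11 12
-5   -78 -11 12 -5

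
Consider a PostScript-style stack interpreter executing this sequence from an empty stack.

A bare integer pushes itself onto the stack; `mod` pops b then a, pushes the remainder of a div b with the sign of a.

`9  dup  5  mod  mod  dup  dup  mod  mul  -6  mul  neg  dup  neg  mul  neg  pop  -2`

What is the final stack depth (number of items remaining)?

9   -> [9]
dup -> [9, 9]
5   -> [9, 9, 5]
mod -> [9, 4]
mod -> [1]
dup -> [1, 1]
dup -> [1, 1, 1]
mod -> [1, 0]
mul -> [0]
-6  -> [0, -6]
mul -> [0]
neg -> [0]
dup -> [0, 0]
neg -> [0, 0]
mul -> [0]
neg -> [0]
pop -> []
-2  -> [-2]

1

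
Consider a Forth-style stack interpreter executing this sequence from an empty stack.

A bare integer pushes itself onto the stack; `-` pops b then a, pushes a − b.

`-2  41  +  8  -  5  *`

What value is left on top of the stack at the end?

-2 -> -2
41 -> -2 41
+  -> 39
8  -> 39 8
-  -> 31
5  -> 31 5
*  -> 155

155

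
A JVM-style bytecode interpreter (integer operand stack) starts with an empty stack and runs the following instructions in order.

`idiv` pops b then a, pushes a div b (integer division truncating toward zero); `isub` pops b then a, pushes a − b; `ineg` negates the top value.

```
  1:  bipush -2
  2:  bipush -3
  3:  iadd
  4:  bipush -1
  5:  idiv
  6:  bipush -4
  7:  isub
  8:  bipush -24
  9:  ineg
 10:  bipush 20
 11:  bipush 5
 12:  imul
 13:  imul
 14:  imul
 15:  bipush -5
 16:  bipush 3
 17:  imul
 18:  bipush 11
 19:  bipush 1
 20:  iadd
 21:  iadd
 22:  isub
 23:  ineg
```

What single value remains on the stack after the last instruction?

-21603

bipush -2   [-2]
bipush -3   [-2, -3]
iadd        [-5]
bipush -1   [-5, -1]
idiv        [5]
bipush -4   [5, -4]
isub        [9]
bipush -24  [9, -24]
ineg        [9, 24]
bipush 20   [9, 24, 20]
bipush 5    [9, 24, 20, 5]
imul        [9, 24, 100]
imul        [9, 2400]
imul        [21600]
bipush -5   [21600, -5]
bipush 3    [21600, -5, 3]
imul        [21600, -15]
bipush 11   [21600, -15, 11]
bipush 1    [21600, -15, 11, 1]
iadd        [21600, -15, 12]
iadd        [21600, -3]
isub        [21603]
ineg        [-21603]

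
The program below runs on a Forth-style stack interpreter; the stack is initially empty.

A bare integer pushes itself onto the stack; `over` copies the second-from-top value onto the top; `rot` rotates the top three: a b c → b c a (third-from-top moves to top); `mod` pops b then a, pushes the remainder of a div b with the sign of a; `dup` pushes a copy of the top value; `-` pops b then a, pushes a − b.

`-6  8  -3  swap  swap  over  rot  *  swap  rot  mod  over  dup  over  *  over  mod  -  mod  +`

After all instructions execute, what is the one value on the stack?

61

-6    [-6]
8     [-6, 8]
-3    [-6, 8, -3]
swap  [-6, -3, 8]
swap  [-6, 8, -3]
over  [-6, 8, -3, 8]
rot   [-6, -3, 8, 8]
*     [-6, -3, 64]
swap  [-6, 64, -3]
rot   [64, -3, -6]
mod   [64, -3]
over  [64, -3, 64]
dup   [64, -3, 64, 64]
over  [64, -3, 64, 64, 64]
*     [64, -3, 64, 4096]
over  [64, -3, 64, 4096, 64]
mod   [64, -3, 64, 0]
-     [64, -3, 64]
mod   [64, -3]
+     [61]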